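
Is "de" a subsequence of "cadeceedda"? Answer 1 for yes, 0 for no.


Check if "de" is a subsequence of "cadeceedda"
Greedy scan:
  Position 0 ('c'): no match needed
  Position 1 ('a'): no match needed
  Position 2 ('d'): matches sub[0] = 'd'
  Position 3 ('e'): matches sub[1] = 'e'
  Position 4 ('c'): no match needed
  Position 5 ('e'): no match needed
  Position 6 ('e'): no match needed
  Position 7 ('d'): no match needed
  Position 8 ('d'): no match needed
  Position 9 ('a'): no match needed
All 2 characters matched => is a subsequence

1


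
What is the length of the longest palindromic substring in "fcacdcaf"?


Input: "fcacdcaf"
Checking substrings for palindromes:
  [2:7] "acdca" (len 5) => palindrome
  [1:4] "cac" (len 3) => palindrome
  [3:6] "cdc" (len 3) => palindrome
Longest palindromic substring: "acdca" with length 5

5


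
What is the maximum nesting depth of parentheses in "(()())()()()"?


Input: "(()())()()()"
Tracking depth:
  Position 0 '(': depth becomes 1
  Position 1 '(': depth becomes 2
  Position 2 ')': depth becomes 1
  Position 3 '(': depth becomes 2
  Position 4 ')': depth becomes 1
  Position 5 ')': depth becomes 0
  Position 6 '(': depth becomes 1
  Position 7 ')': depth becomes 0
  Position 8 '(': depth becomes 1
  Position 9 ')': depth becomes 0
  Position 10 '(': depth becomes 1
  Position 11 ')': depth becomes 0
Maximum depth reached: 2

2


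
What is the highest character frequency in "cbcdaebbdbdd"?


Input: cbcdaebbdbdd
Character counts:
  'a': 1
  'b': 4
  'c': 2
  'd': 4
  'e': 1
Maximum frequency: 4

4


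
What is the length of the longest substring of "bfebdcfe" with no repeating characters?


Input: "bfebdcfe"
Sliding window (track last position of each char):
  Position 0 ('b'): window [0,0] length 1 -- new best
  Position 1 ('f'): window [0,1] length 2 -- new best
  Position 2 ('e'): window [0,2] length 3 -- new best
  Position 3 ('b'): repeat (last at 0), move window start to 1
  Position 3 ('b'): window [1,3] length 3
  Position 4 ('d'): window [1,4] length 4 -- new best
  Position 5 ('c'): window [1,5] length 5 -- new best
  Position 6 ('f'): repeat (last at 1), move window start to 2
  Position 6 ('f'): window [2,6] length 5
  Position 7 ('e'): repeat (last at 2), move window start to 3
  Position 7 ('e'): window [3,7] length 5
Longest substring with no repeats: "febdc" with length 5

5


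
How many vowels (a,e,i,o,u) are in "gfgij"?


Input: gfgij
Checking each character:
  'g' at position 0: consonant
  'f' at position 1: consonant
  'g' at position 2: consonant
  'i' at position 3: vowel (running total: 1)
  'j' at position 4: consonant
Total vowels: 1

1


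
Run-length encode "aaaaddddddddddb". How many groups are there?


Input: aaaaddddddddddb
Scanning for consecutive runs:
  Group 1: 'a' x 4 (positions 0-3)
  Group 2: 'd' x 10 (positions 4-13)
  Group 3: 'b' x 1 (positions 14-14)
Total groups: 3

3


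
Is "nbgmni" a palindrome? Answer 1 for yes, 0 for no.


Input: nbgmni
Reversed: inmgbn
  Compare pos 0 ('n') with pos 5 ('i'): MISMATCH
  Compare pos 1 ('b') with pos 4 ('n'): MISMATCH
  Compare pos 2 ('g') with pos 3 ('m'): MISMATCH
Result: not a palindrome

0


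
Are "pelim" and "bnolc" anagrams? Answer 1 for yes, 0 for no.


Strings: "pelim", "bnolc"
Sorted first:  eilmp
Sorted second: bclno
Differ at position 0: 'e' vs 'b' => not anagrams

0


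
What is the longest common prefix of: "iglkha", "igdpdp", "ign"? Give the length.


Words: iglkha, igdpdp, ign
  Position 0: all 'i' => match
  Position 1: all 'g' => match
  Position 2: ('l', 'd', 'n') => mismatch, stop
LCP = "ig" (length 2)

2


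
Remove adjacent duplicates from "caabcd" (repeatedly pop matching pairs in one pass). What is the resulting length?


Input: caabcd
Stack-based adjacent duplicate removal:
  Read 'c': push. Stack: c
  Read 'a': push. Stack: ca
  Read 'a': matches stack top 'a' => pop. Stack: c
  Read 'b': push. Stack: cb
  Read 'c': push. Stack: cbc
  Read 'd': push. Stack: cbcd
Final stack: "cbcd" (length 4)

4


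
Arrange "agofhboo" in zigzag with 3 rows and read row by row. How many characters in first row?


Zigzag "agofhboo" into 3 rows:
Placing characters:
  'a' => row 0
  'g' => row 1
  'o' => row 2
  'f' => row 1
  'h' => row 0
  'b' => row 1
  'o' => row 2
  'o' => row 1
Rows:
  Row 0: "ah"
  Row 1: "gfbo"
  Row 2: "oo"
First row length: 2

2


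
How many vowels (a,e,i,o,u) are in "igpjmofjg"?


Input: igpjmofjg
Checking each character:
  'i' at position 0: vowel (running total: 1)
  'g' at position 1: consonant
  'p' at position 2: consonant
  'j' at position 3: consonant
  'm' at position 4: consonant
  'o' at position 5: vowel (running total: 2)
  'f' at position 6: consonant
  'j' at position 7: consonant
  'g' at position 8: consonant
Total vowels: 2

2


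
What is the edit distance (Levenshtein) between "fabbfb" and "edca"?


Computing edit distance: "fabbfb" -> "edca"
DP table:
           e    d    c    a
      0    1    2    3    4
  f   1    1    2    3    4
  a   2    2    2    3    3
  b   3    3    3    3    4
  b   4    4    4    4    4
  f   5    5    5    5    5
  b   6    6    6    6    6
Edit distance = dp[6][4] = 6

6


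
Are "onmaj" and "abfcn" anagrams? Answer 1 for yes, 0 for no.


Strings: "onmaj", "abfcn"
Sorted first:  ajmno
Sorted second: abcfn
Differ at position 1: 'j' vs 'b' => not anagrams

0


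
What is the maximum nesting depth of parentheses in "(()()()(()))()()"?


Input: "(()()()(()))()()"
Tracking depth:
  Position 0 '(': depth becomes 1
  Position 1 '(': depth becomes 2
  Position 2 ')': depth becomes 1
  Position 3 '(': depth becomes 2
  Position 4 ')': depth becomes 1
  Position 5 '(': depth becomes 2
  Position 6 ')': depth becomes 1
  Position 7 '(': depth becomes 2
  Position 8 '(': depth becomes 3
  Position 9 ')': depth becomes 2
  Position 10 ')': depth becomes 1
  Position 11 ')': depth becomes 0
  Position 12 '(': depth becomes 1
  Position 13 ')': depth becomes 0
  Position 14 '(': depth becomes 1
  Position 15 ')': depth becomes 0
Maximum depth reached: 3

3


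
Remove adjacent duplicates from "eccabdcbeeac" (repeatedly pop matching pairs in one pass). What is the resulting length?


Input: eccabdcbeeac
Stack-based adjacent duplicate removal:
  Read 'e': push. Stack: e
  Read 'c': push. Stack: ec
  Read 'c': matches stack top 'c' => pop. Stack: e
  Read 'a': push. Stack: ea
  Read 'b': push. Stack: eab
  Read 'd': push. Stack: eabd
  Read 'c': push. Stack: eabdc
  Read 'b': push. Stack: eabdcb
  Read 'e': push. Stack: eabdcbe
  Read 'e': matches stack top 'e' => pop. Stack: eabdcb
  Read 'a': push. Stack: eabdcba
  Read 'c': push. Stack: eabdcbac
Final stack: "eabdcbac" (length 8)

8


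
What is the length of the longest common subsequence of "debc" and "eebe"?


LCS of "debc" and "eebe"
DP table:
           e    e    b    e
      0    0    0    0    0
  d   0    0    0    0    0
  e   0    1    1    1    1
  b   0    1    1    2    2
  c   0    1    1    2    2
LCS length = dp[4][4] = 2

2


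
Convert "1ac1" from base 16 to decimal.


Input: "1ac1" in base 16
Positional expansion:
  Digit '1' (value 1) x 16^3 = 4096
  Digit 'a' (value 10) x 16^2 = 2560
  Digit 'c' (value 12) x 16^1 = 192
  Digit '1' (value 1) x 16^0 = 1
Sum = 6849

6849


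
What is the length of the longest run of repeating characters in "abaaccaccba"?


Input: "abaaccaccba"
Scanning for longest run:
  Position 1 ('b'): new char, reset run to 1
  Position 2 ('a'): new char, reset run to 1
  Position 3 ('a'): continues run of 'a', length=2
  Position 4 ('c'): new char, reset run to 1
  Position 5 ('c'): continues run of 'c', length=2
  Position 6 ('a'): new char, reset run to 1
  Position 7 ('c'): new char, reset run to 1
  Position 8 ('c'): continues run of 'c', length=2
  Position 9 ('b'): new char, reset run to 1
  Position 10 ('a'): new char, reset run to 1
Longest run: 'a' with length 2

2


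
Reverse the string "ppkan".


Input: ppkan
Reading characters right to left:
  Position 4: 'n'
  Position 3: 'a'
  Position 2: 'k'
  Position 1: 'p'
  Position 0: 'p'
Reversed: nakpp

nakpp


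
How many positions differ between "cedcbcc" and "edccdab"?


Comparing "cedcbcc" and "edccdab" position by position:
  Position 0: 'c' vs 'e' => DIFFER
  Position 1: 'e' vs 'd' => DIFFER
  Position 2: 'd' vs 'c' => DIFFER
  Position 3: 'c' vs 'c' => same
  Position 4: 'b' vs 'd' => DIFFER
  Position 5: 'c' vs 'a' => DIFFER
  Position 6: 'c' vs 'b' => DIFFER
Positions that differ: 6

6


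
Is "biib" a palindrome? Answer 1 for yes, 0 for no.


Input: biib
Reversed: biib
  Compare pos 0 ('b') with pos 3 ('b'): match
  Compare pos 1 ('i') with pos 2 ('i'): match
Result: palindrome

1


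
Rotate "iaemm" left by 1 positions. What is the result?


Input: "iaemm", rotate left by 1
First 1 characters: "i"
Remaining characters: "aemm"
Concatenate remaining + first: "aemm" + "i" = "aemmi"

aemmi


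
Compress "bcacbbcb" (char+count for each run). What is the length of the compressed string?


Input: bcacbbcb
Runs:
  'b' x 1 => "b1"
  'c' x 1 => "c1"
  'a' x 1 => "a1"
  'c' x 1 => "c1"
  'b' x 2 => "b2"
  'c' x 1 => "c1"
  'b' x 1 => "b1"
Compressed: "b1c1a1c1b2c1b1"
Compressed length: 14

14


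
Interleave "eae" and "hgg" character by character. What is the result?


Interleaving "eae" and "hgg":
  Position 0: 'e' from first, 'h' from second => "eh"
  Position 1: 'a' from first, 'g' from second => "ag"
  Position 2: 'e' from first, 'g' from second => "eg"
Result: ehageg

ehageg


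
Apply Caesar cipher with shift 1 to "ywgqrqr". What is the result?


Caesar cipher: shift "ywgqrqr" by 1
  'y' (pos 24) + 1 = pos 25 = 'z'
  'w' (pos 22) + 1 = pos 23 = 'x'
  'g' (pos 6) + 1 = pos 7 = 'h'
  'q' (pos 16) + 1 = pos 17 = 'r'
  'r' (pos 17) + 1 = pos 18 = 's'
  'q' (pos 16) + 1 = pos 17 = 'r'
  'r' (pos 17) + 1 = pos 18 = 's'
Result: zxhrsrs

zxhrsrs


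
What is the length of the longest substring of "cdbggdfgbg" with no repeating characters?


Input: "cdbggdfgbg"
Sliding window (track last position of each char):
  Position 0 ('c'): window [0,0] length 1 -- new best
  Position 1 ('d'): window [0,1] length 2 -- new best
  Position 2 ('b'): window [0,2] length 3 -- new best
  Position 3 ('g'): window [0,3] length 4 -- new best
  Position 4 ('g'): repeat (last at 3), move window start to 4
  Position 4 ('g'): window [4,4] length 1
  Position 5 ('d'): window [4,5] length 2
  Position 6 ('f'): window [4,6] length 3
  Position 7 ('g'): repeat (last at 4), move window start to 5
  Position 7 ('g'): window [5,7] length 3
  Position 8 ('b'): window [5,8] length 4
  Position 9 ('g'): repeat (last at 7), move window start to 8
  Position 9 ('g'): window [8,9] length 2
Longest substring with no repeats: "cdbg" with length 4

4


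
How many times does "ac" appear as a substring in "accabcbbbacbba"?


Searching for "ac" in "accabcbbbacbba"
Scanning each position:
  Position 0: "ac" => MATCH
  Position 1: "cc" => no
  Position 2: "ca" => no
  Position 3: "ab" => no
  Position 4: "bc" => no
  Position 5: "cb" => no
  Position 6: "bb" => no
  Position 7: "bb" => no
  Position 8: "ba" => no
  Position 9: "ac" => MATCH
  Position 10: "cb" => no
  Position 11: "bb" => no
  Position 12: "ba" => no
Total occurrences: 2

2


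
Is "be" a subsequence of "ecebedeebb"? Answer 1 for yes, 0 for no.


Check if "be" is a subsequence of "ecebedeebb"
Greedy scan:
  Position 0 ('e'): no match needed
  Position 1 ('c'): no match needed
  Position 2 ('e'): no match needed
  Position 3 ('b'): matches sub[0] = 'b'
  Position 4 ('e'): matches sub[1] = 'e'
  Position 5 ('d'): no match needed
  Position 6 ('e'): no match needed
  Position 7 ('e'): no match needed
  Position 8 ('b'): no match needed
  Position 9 ('b'): no match needed
All 2 characters matched => is a subsequence

1


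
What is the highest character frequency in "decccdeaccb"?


Input: decccdeaccb
Character counts:
  'a': 1
  'b': 1
  'c': 5
  'd': 2
  'e': 2
Maximum frequency: 5

5


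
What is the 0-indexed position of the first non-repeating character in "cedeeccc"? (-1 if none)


Input: cedeeccc
Character frequencies:
  'c': 4
  'd': 1
  'e': 3
Scanning left to right for freq == 1:
  Position 0 ('c'): freq=4, skip
  Position 1 ('e'): freq=3, skip
  Position 2 ('d'): unique! => answer = 2

2


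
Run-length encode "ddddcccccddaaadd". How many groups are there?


Input: ddddcccccddaaadd
Scanning for consecutive runs:
  Group 1: 'd' x 4 (positions 0-3)
  Group 2: 'c' x 5 (positions 4-8)
  Group 3: 'd' x 2 (positions 9-10)
  Group 4: 'a' x 3 (positions 11-13)
  Group 5: 'd' x 2 (positions 14-15)
Total groups: 5

5


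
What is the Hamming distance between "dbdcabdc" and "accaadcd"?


Comparing "dbdcabdc" and "accaadcd" position by position:
  Position 0: 'd' vs 'a' => differ
  Position 1: 'b' vs 'c' => differ
  Position 2: 'd' vs 'c' => differ
  Position 3: 'c' vs 'a' => differ
  Position 4: 'a' vs 'a' => same
  Position 5: 'b' vs 'd' => differ
  Position 6: 'd' vs 'c' => differ
  Position 7: 'c' vs 'd' => differ
Total differences (Hamming distance): 7

7


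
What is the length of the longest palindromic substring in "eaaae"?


Input: "eaaae"
Checking substrings for palindromes:
  [0:5] "eaaae" (len 5) => palindrome
  [1:4] "aaa" (len 3) => palindrome
  [1:3] "aa" (len 2) => palindrome
  [2:4] "aa" (len 2) => palindrome
Longest palindromic substring: "eaaae" with length 5

5


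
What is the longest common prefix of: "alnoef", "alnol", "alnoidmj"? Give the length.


Words: alnoef, alnol, alnoidmj
  Position 0: all 'a' => match
  Position 1: all 'l' => match
  Position 2: all 'n' => match
  Position 3: all 'o' => match
  Position 4: ('e', 'l', 'i') => mismatch, stop
LCP = "alno" (length 4)

4


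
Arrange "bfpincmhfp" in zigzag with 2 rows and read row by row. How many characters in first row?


Zigzag "bfpincmhfp" into 2 rows:
Placing characters:
  'b' => row 0
  'f' => row 1
  'p' => row 0
  'i' => row 1
  'n' => row 0
  'c' => row 1
  'm' => row 0
  'h' => row 1
  'f' => row 0
  'p' => row 1
Rows:
  Row 0: "bpnmf"
  Row 1: "fichp"
First row length: 5

5


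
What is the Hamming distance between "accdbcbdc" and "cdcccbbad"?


Comparing "accdbcbdc" and "cdcccbbad" position by position:
  Position 0: 'a' vs 'c' => differ
  Position 1: 'c' vs 'd' => differ
  Position 2: 'c' vs 'c' => same
  Position 3: 'd' vs 'c' => differ
  Position 4: 'b' vs 'c' => differ
  Position 5: 'c' vs 'b' => differ
  Position 6: 'b' vs 'b' => same
  Position 7: 'd' vs 'a' => differ
  Position 8: 'c' vs 'd' => differ
Total differences (Hamming distance): 7

7


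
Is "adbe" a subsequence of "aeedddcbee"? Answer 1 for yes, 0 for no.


Check if "adbe" is a subsequence of "aeedddcbee"
Greedy scan:
  Position 0 ('a'): matches sub[0] = 'a'
  Position 1 ('e'): no match needed
  Position 2 ('e'): no match needed
  Position 3 ('d'): matches sub[1] = 'd'
  Position 4 ('d'): no match needed
  Position 5 ('d'): no match needed
  Position 6 ('c'): no match needed
  Position 7 ('b'): matches sub[2] = 'b'
  Position 8 ('e'): matches sub[3] = 'e'
  Position 9 ('e'): no match needed
All 4 characters matched => is a subsequence

1


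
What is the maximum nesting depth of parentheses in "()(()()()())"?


Input: "()(()()()())"
Tracking depth:
  Position 0 '(': depth becomes 1
  Position 1 ')': depth becomes 0
  Position 2 '(': depth becomes 1
  Position 3 '(': depth becomes 2
  Position 4 ')': depth becomes 1
  Position 5 '(': depth becomes 2
  Position 6 ')': depth becomes 1
  Position 7 '(': depth becomes 2
  Position 8 ')': depth becomes 1
  Position 9 '(': depth becomes 2
  Position 10 ')': depth becomes 1
  Position 11 ')': depth becomes 0
Maximum depth reached: 2

2


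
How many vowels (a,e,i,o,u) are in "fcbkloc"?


Input: fcbkloc
Checking each character:
  'f' at position 0: consonant
  'c' at position 1: consonant
  'b' at position 2: consonant
  'k' at position 3: consonant
  'l' at position 4: consonant
  'o' at position 5: vowel (running total: 1)
  'c' at position 6: consonant
Total vowels: 1

1


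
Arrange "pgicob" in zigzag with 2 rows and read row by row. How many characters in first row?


Zigzag "pgicob" into 2 rows:
Placing characters:
  'p' => row 0
  'g' => row 1
  'i' => row 0
  'c' => row 1
  'o' => row 0
  'b' => row 1
Rows:
  Row 0: "pio"
  Row 1: "gcb"
First row length: 3

3


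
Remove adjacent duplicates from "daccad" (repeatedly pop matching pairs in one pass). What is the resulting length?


Input: daccad
Stack-based adjacent duplicate removal:
  Read 'd': push. Stack: d
  Read 'a': push. Stack: da
  Read 'c': push. Stack: dac
  Read 'c': matches stack top 'c' => pop. Stack: da
  Read 'a': matches stack top 'a' => pop. Stack: d
  Read 'd': matches stack top 'd' => pop. Stack: (empty)
Final stack: "" (length 0)

0


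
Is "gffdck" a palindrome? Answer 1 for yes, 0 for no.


Input: gffdck
Reversed: kcdffg
  Compare pos 0 ('g') with pos 5 ('k'): MISMATCH
  Compare pos 1 ('f') with pos 4 ('c'): MISMATCH
  Compare pos 2 ('f') with pos 3 ('d'): MISMATCH
Result: not a palindrome

0


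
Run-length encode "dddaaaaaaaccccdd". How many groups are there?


Input: dddaaaaaaaccccdd
Scanning for consecutive runs:
  Group 1: 'd' x 3 (positions 0-2)
  Group 2: 'a' x 7 (positions 3-9)
  Group 3: 'c' x 4 (positions 10-13)
  Group 4: 'd' x 2 (positions 14-15)
Total groups: 4

4


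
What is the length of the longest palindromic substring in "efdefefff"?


Input: "efdefefff"
Checking substrings for palindromes:
  [3:6] "efe" (len 3) => palindrome
  [4:7] "fef" (len 3) => palindrome
  [6:9] "fff" (len 3) => palindrome
  [6:8] "ff" (len 2) => palindrome
  [7:9] "ff" (len 2) => palindrome
Longest palindromic substring: "efe" with length 3

3


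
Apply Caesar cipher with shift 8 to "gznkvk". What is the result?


Caesar cipher: shift "gznkvk" by 8
  'g' (pos 6) + 8 = pos 14 = 'o'
  'z' (pos 25) + 8 = pos 7 = 'h'
  'n' (pos 13) + 8 = pos 21 = 'v'
  'k' (pos 10) + 8 = pos 18 = 's'
  'v' (pos 21) + 8 = pos 3 = 'd'
  'k' (pos 10) + 8 = pos 18 = 's'
Result: ohvsds

ohvsds


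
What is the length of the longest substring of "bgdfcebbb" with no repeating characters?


Input: "bgdfcebbb"
Sliding window (track last position of each char):
  Position 0 ('b'): window [0,0] length 1 -- new best
  Position 1 ('g'): window [0,1] length 2 -- new best
  Position 2 ('d'): window [0,2] length 3 -- new best
  Position 3 ('f'): window [0,3] length 4 -- new best
  Position 4 ('c'): window [0,4] length 5 -- new best
  Position 5 ('e'): window [0,5] length 6 -- new best
  Position 6 ('b'): repeat (last at 0), move window start to 1
  Position 6 ('b'): window [1,6] length 6
  Position 7 ('b'): repeat (last at 6), move window start to 7
  Position 7 ('b'): window [7,7] length 1
  Position 8 ('b'): repeat (last at 7), move window start to 8
  Position 8 ('b'): window [8,8] length 1
Longest substring with no repeats: "bgdfce" with length 6

6


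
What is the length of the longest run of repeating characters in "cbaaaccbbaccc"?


Input: "cbaaaccbbaccc"
Scanning for longest run:
  Position 1 ('b'): new char, reset run to 1
  Position 2 ('a'): new char, reset run to 1
  Position 3 ('a'): continues run of 'a', length=2
  Position 4 ('a'): continues run of 'a', length=3
  Position 5 ('c'): new char, reset run to 1
  Position 6 ('c'): continues run of 'c', length=2
  Position 7 ('b'): new char, reset run to 1
  Position 8 ('b'): continues run of 'b', length=2
  Position 9 ('a'): new char, reset run to 1
  Position 10 ('c'): new char, reset run to 1
  Position 11 ('c'): continues run of 'c', length=2
  Position 12 ('c'): continues run of 'c', length=3
Longest run: 'a' with length 3

3


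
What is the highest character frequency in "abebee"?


Input: abebee
Character counts:
  'a': 1
  'b': 2
  'e': 3
Maximum frequency: 3

3


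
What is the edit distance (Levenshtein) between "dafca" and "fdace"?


Computing edit distance: "dafca" -> "fdace"
DP table:
           f    d    a    c    e
      0    1    2    3    4    5
  d   1    1    1    2    3    4
  a   2    2    2    1    2    3
  f   3    2    3    2    2    3
  c   4    3    3    3    2    3
  a   5    4    4    3    3    3
Edit distance = dp[5][5] = 3

3


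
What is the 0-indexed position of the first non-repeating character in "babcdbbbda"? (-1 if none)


Input: babcdbbbda
Character frequencies:
  'a': 2
  'b': 5
  'c': 1
  'd': 2
Scanning left to right for freq == 1:
  Position 0 ('b'): freq=5, skip
  Position 1 ('a'): freq=2, skip
  Position 2 ('b'): freq=5, skip
  Position 3 ('c'): unique! => answer = 3

3


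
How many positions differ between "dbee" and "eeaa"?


Comparing "dbee" and "eeaa" position by position:
  Position 0: 'd' vs 'e' => DIFFER
  Position 1: 'b' vs 'e' => DIFFER
  Position 2: 'e' vs 'a' => DIFFER
  Position 3: 'e' vs 'a' => DIFFER
Positions that differ: 4

4


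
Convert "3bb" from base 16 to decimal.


Input: "3bb" in base 16
Positional expansion:
  Digit '3' (value 3) x 16^2 = 768
  Digit 'b' (value 11) x 16^1 = 176
  Digit 'b' (value 11) x 16^0 = 11
Sum = 955

955


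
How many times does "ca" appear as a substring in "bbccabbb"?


Searching for "ca" in "bbccabbb"
Scanning each position:
  Position 0: "bb" => no
  Position 1: "bc" => no
  Position 2: "cc" => no
  Position 3: "ca" => MATCH
  Position 4: "ab" => no
  Position 5: "bb" => no
  Position 6: "bb" => no
Total occurrences: 1

1


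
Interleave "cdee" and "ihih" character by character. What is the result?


Interleaving "cdee" and "ihih":
  Position 0: 'c' from first, 'i' from second => "ci"
  Position 1: 'd' from first, 'h' from second => "dh"
  Position 2: 'e' from first, 'i' from second => "ei"
  Position 3: 'e' from first, 'h' from second => "eh"
Result: cidheieh

cidheieh


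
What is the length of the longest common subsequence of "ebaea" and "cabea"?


LCS of "ebaea" and "cabea"
DP table:
           c    a    b    e    a
      0    0    0    0    0    0
  e   0    0    0    0    1    1
  b   0    0    0    1    1    1
  a   0    0    1    1    1    2
  e   0    0    1    1    2    2
  a   0    0    1    1    2    3
LCS length = dp[5][5] = 3

3


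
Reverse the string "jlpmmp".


Input: jlpmmp
Reading characters right to left:
  Position 5: 'p'
  Position 4: 'm'
  Position 3: 'm'
  Position 2: 'p'
  Position 1: 'l'
  Position 0: 'j'
Reversed: pmmplj

pmmplj


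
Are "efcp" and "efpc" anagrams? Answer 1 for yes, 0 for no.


Strings: "efcp", "efpc"
Sorted first:  cefp
Sorted second: cefp
Sorted forms match => anagrams

1


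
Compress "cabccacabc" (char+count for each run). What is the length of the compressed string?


Input: cabccacabc
Runs:
  'c' x 1 => "c1"
  'a' x 1 => "a1"
  'b' x 1 => "b1"
  'c' x 2 => "c2"
  'a' x 1 => "a1"
  'c' x 1 => "c1"
  'a' x 1 => "a1"
  'b' x 1 => "b1"
  'c' x 1 => "c1"
Compressed: "c1a1b1c2a1c1a1b1c1"
Compressed length: 18

18


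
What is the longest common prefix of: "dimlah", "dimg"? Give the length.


Words: dimlah, dimg
  Position 0: all 'd' => match
  Position 1: all 'i' => match
  Position 2: all 'm' => match
  Position 3: ('l', 'g') => mismatch, stop
LCP = "dim" (length 3)

3


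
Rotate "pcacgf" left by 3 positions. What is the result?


Input: "pcacgf", rotate left by 3
First 3 characters: "pca"
Remaining characters: "cgf"
Concatenate remaining + first: "cgf" + "pca" = "cgfpca"

cgfpca


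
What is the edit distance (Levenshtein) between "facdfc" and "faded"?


Computing edit distance: "facdfc" -> "faded"
DP table:
           f    a    d    e    d
      0    1    2    3    4    5
  f   1    0    1    2    3    4
  a   2    1    0    1    2    3
  c   3    2    1    1    2    3
  d   4    3    2    1    2    2
  f   5    4    3    2    2    3
  c   6    5    4    3    3    3
Edit distance = dp[6][5] = 3

3


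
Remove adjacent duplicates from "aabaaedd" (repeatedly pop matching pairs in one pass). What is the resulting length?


Input: aabaaedd
Stack-based adjacent duplicate removal:
  Read 'a': push. Stack: a
  Read 'a': matches stack top 'a' => pop. Stack: (empty)
  Read 'b': push. Stack: b
  Read 'a': push. Stack: ba
  Read 'a': matches stack top 'a' => pop. Stack: b
  Read 'e': push. Stack: be
  Read 'd': push. Stack: bed
  Read 'd': matches stack top 'd' => pop. Stack: be
Final stack: "be" (length 2)

2


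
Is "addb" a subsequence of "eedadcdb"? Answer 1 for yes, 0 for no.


Check if "addb" is a subsequence of "eedadcdb"
Greedy scan:
  Position 0 ('e'): no match needed
  Position 1 ('e'): no match needed
  Position 2 ('d'): no match needed
  Position 3 ('a'): matches sub[0] = 'a'
  Position 4 ('d'): matches sub[1] = 'd'
  Position 5 ('c'): no match needed
  Position 6 ('d'): matches sub[2] = 'd'
  Position 7 ('b'): matches sub[3] = 'b'
All 4 characters matched => is a subsequence

1


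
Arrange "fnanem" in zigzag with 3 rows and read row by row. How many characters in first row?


Zigzag "fnanem" into 3 rows:
Placing characters:
  'f' => row 0
  'n' => row 1
  'a' => row 2
  'n' => row 1
  'e' => row 0
  'm' => row 1
Rows:
  Row 0: "fe"
  Row 1: "nnm"
  Row 2: "a"
First row length: 2

2


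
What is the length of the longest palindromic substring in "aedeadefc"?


Input: "aedeadefc"
Checking substrings for palindromes:
  [0:5] "aedea" (len 5) => palindrome
  [1:4] "ede" (len 3) => palindrome
Longest palindromic substring: "aedea" with length 5

5


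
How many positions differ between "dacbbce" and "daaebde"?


Comparing "dacbbce" and "daaebde" position by position:
  Position 0: 'd' vs 'd' => same
  Position 1: 'a' vs 'a' => same
  Position 2: 'c' vs 'a' => DIFFER
  Position 3: 'b' vs 'e' => DIFFER
  Position 4: 'b' vs 'b' => same
  Position 5: 'c' vs 'd' => DIFFER
  Position 6: 'e' vs 'e' => same
Positions that differ: 3

3


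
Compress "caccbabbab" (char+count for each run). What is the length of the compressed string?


Input: caccbabbab
Runs:
  'c' x 1 => "c1"
  'a' x 1 => "a1"
  'c' x 2 => "c2"
  'b' x 1 => "b1"
  'a' x 1 => "a1"
  'b' x 2 => "b2"
  'a' x 1 => "a1"
  'b' x 1 => "b1"
Compressed: "c1a1c2b1a1b2a1b1"
Compressed length: 16

16


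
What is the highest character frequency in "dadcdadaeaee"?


Input: dadcdadaeaee
Character counts:
  'a': 4
  'c': 1
  'd': 4
  'e': 3
Maximum frequency: 4

4


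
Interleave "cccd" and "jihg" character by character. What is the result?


Interleaving "cccd" and "jihg":
  Position 0: 'c' from first, 'j' from second => "cj"
  Position 1: 'c' from first, 'i' from second => "ci"
  Position 2: 'c' from first, 'h' from second => "ch"
  Position 3: 'd' from first, 'g' from second => "dg"
Result: cjcichdg

cjcichdg


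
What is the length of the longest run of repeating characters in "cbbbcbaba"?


Input: "cbbbcbaba"
Scanning for longest run:
  Position 1 ('b'): new char, reset run to 1
  Position 2 ('b'): continues run of 'b', length=2
  Position 3 ('b'): continues run of 'b', length=3
  Position 4 ('c'): new char, reset run to 1
  Position 5 ('b'): new char, reset run to 1
  Position 6 ('a'): new char, reset run to 1
  Position 7 ('b'): new char, reset run to 1
  Position 8 ('a'): new char, reset run to 1
Longest run: 'b' with length 3

3


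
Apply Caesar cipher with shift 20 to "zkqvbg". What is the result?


Caesar cipher: shift "zkqvbg" by 20
  'z' (pos 25) + 20 = pos 19 = 't'
  'k' (pos 10) + 20 = pos 4 = 'e'
  'q' (pos 16) + 20 = pos 10 = 'k'
  'v' (pos 21) + 20 = pos 15 = 'p'
  'b' (pos 1) + 20 = pos 21 = 'v'
  'g' (pos 6) + 20 = pos 0 = 'a'
Result: tekpva

tekpva


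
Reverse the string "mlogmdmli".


Input: mlogmdmli
Reading characters right to left:
  Position 8: 'i'
  Position 7: 'l'
  Position 6: 'm'
  Position 5: 'd'
  Position 4: 'm'
  Position 3: 'g'
  Position 2: 'o'
  Position 1: 'l'
  Position 0: 'm'
Reversed: ilmdmgolm

ilmdmgolm


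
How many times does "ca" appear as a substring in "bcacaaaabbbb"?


Searching for "ca" in "bcacaaaabbbb"
Scanning each position:
  Position 0: "bc" => no
  Position 1: "ca" => MATCH
  Position 2: "ac" => no
  Position 3: "ca" => MATCH
  Position 4: "aa" => no
  Position 5: "aa" => no
  Position 6: "aa" => no
  Position 7: "ab" => no
  Position 8: "bb" => no
  Position 9: "bb" => no
  Position 10: "bb" => no
Total occurrences: 2

2


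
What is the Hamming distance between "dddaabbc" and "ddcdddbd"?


Comparing "dddaabbc" and "ddcdddbd" position by position:
  Position 0: 'd' vs 'd' => same
  Position 1: 'd' vs 'd' => same
  Position 2: 'd' vs 'c' => differ
  Position 3: 'a' vs 'd' => differ
  Position 4: 'a' vs 'd' => differ
  Position 5: 'b' vs 'd' => differ
  Position 6: 'b' vs 'b' => same
  Position 7: 'c' vs 'd' => differ
Total differences (Hamming distance): 5

5


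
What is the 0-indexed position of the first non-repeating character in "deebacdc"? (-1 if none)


Input: deebacdc
Character frequencies:
  'a': 1
  'b': 1
  'c': 2
  'd': 2
  'e': 2
Scanning left to right for freq == 1:
  Position 0 ('d'): freq=2, skip
  Position 1 ('e'): freq=2, skip
  Position 2 ('e'): freq=2, skip
  Position 3 ('b'): unique! => answer = 3

3


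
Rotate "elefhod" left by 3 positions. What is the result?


Input: "elefhod", rotate left by 3
First 3 characters: "ele"
Remaining characters: "fhod"
Concatenate remaining + first: "fhod" + "ele" = "fhodele"

fhodele


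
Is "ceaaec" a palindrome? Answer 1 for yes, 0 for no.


Input: ceaaec
Reversed: ceaaec
  Compare pos 0 ('c') with pos 5 ('c'): match
  Compare pos 1 ('e') with pos 4 ('e'): match
  Compare pos 2 ('a') with pos 3 ('a'): match
Result: palindrome

1


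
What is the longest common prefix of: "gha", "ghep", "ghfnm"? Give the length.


Words: gha, ghep, ghfnm
  Position 0: all 'g' => match
  Position 1: all 'h' => match
  Position 2: ('a', 'e', 'f') => mismatch, stop
LCP = "gh" (length 2)

2


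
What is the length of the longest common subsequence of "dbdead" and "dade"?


LCS of "dbdead" and "dade"
DP table:
           d    a    d    e
      0    0    0    0    0
  d   0    1    1    1    1
  b   0    1    1    1    1
  d   0    1    1    2    2
  e   0    1    1    2    3
  a   0    1    2    2    3
  d   0    1    2    3    3
LCS length = dp[6][4] = 3

3


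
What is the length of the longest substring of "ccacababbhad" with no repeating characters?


Input: "ccacababbhad"
Sliding window (track last position of each char):
  Position 0 ('c'): window [0,0] length 1 -- new best
  Position 1 ('c'): repeat (last at 0), move window start to 1
  Position 1 ('c'): window [1,1] length 1
  Position 2 ('a'): window [1,2] length 2 -- new best
  Position 3 ('c'): repeat (last at 1), move window start to 2
  Position 3 ('c'): window [2,3] length 2
  Position 4 ('a'): repeat (last at 2), move window start to 3
  Position 4 ('a'): window [3,4] length 2
  Position 5 ('b'): window [3,5] length 3 -- new best
  Position 6 ('a'): repeat (last at 4), move window start to 5
  Position 6 ('a'): window [5,6] length 2
  Position 7 ('b'): repeat (last at 5), move window start to 6
  Position 7 ('b'): window [6,7] length 2
  Position 8 ('b'): repeat (last at 7), move window start to 8
  Position 8 ('b'): window [8,8] length 1
  Position 9 ('h'): window [8,9] length 2
  Position 10 ('a'): window [8,10] length 3
  Position 11 ('d'): window [8,11] length 4 -- new best
Longest substring with no repeats: "bhad" with length 4

4


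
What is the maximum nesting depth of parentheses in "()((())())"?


Input: "()((())())"
Tracking depth:
  Position 0 '(': depth becomes 1
  Position 1 ')': depth becomes 0
  Position 2 '(': depth becomes 1
  Position 3 '(': depth becomes 2
  Position 4 '(': depth becomes 3
  Position 5 ')': depth becomes 2
  Position 6 ')': depth becomes 1
  Position 7 '(': depth becomes 2
  Position 8 ')': depth becomes 1
  Position 9 ')': depth becomes 0
Maximum depth reached: 3

3


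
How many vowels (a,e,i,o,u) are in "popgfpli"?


Input: popgfpli
Checking each character:
  'p' at position 0: consonant
  'o' at position 1: vowel (running total: 1)
  'p' at position 2: consonant
  'g' at position 3: consonant
  'f' at position 4: consonant
  'p' at position 5: consonant
  'l' at position 6: consonant
  'i' at position 7: vowel (running total: 2)
Total vowels: 2

2


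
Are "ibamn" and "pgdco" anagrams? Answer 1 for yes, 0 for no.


Strings: "ibamn", "pgdco"
Sorted first:  abimn
Sorted second: cdgop
Differ at position 0: 'a' vs 'c' => not anagrams

0


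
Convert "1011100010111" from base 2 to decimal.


Input: "1011100010111" in base 2
Positional expansion:
  Digit '1' (value 1) x 2^12 = 4096
  Digit '0' (value 0) x 2^11 = 0
  Digit '1' (value 1) x 2^10 = 1024
  Digit '1' (value 1) x 2^9 = 512
  Digit '1' (value 1) x 2^8 = 256
  Digit '0' (value 0) x 2^7 = 0
  Digit '0' (value 0) x 2^6 = 0
  Digit '0' (value 0) x 2^5 = 0
  Digit '1' (value 1) x 2^4 = 16
  Digit '0' (value 0) x 2^3 = 0
  Digit '1' (value 1) x 2^2 = 4
  Digit '1' (value 1) x 2^1 = 2
  Digit '1' (value 1) x 2^0 = 1
Sum = 5911

5911


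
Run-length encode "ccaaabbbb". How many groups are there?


Input: ccaaabbbb
Scanning for consecutive runs:
  Group 1: 'c' x 2 (positions 0-1)
  Group 2: 'a' x 3 (positions 2-4)
  Group 3: 'b' x 4 (positions 5-8)
Total groups: 3

3


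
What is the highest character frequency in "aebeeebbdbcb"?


Input: aebeeebbdbcb
Character counts:
  'a': 1
  'b': 5
  'c': 1
  'd': 1
  'e': 4
Maximum frequency: 5

5


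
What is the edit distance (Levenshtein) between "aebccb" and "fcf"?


Computing edit distance: "aebccb" -> "fcf"
DP table:
           f    c    f
      0    1    2    3
  a   1    1    2    3
  e   2    2    2    3
  b   3    3    3    3
  c   4    4    3    4
  c   5    5    4    4
  b   6    6    5    5
Edit distance = dp[6][3] = 5

5


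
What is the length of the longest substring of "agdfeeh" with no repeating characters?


Input: "agdfeeh"
Sliding window (track last position of each char):
  Position 0 ('a'): window [0,0] length 1 -- new best
  Position 1 ('g'): window [0,1] length 2 -- new best
  Position 2 ('d'): window [0,2] length 3 -- new best
  Position 3 ('f'): window [0,3] length 4 -- new best
  Position 4 ('e'): window [0,4] length 5 -- new best
  Position 5 ('e'): repeat (last at 4), move window start to 5
  Position 5 ('e'): window [5,5] length 1
  Position 6 ('h'): window [5,6] length 2
Longest substring with no repeats: "agdfe" with length 5

5


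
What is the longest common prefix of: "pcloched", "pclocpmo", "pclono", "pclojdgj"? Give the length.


Words: pcloched, pclocpmo, pclono, pclojdgj
  Position 0: all 'p' => match
  Position 1: all 'c' => match
  Position 2: all 'l' => match
  Position 3: all 'o' => match
  Position 4: ('c', 'c', 'n', 'j') => mismatch, stop
LCP = "pclo" (length 4)

4


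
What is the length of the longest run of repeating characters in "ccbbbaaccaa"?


Input: "ccbbbaaccaa"
Scanning for longest run:
  Position 1 ('c'): continues run of 'c', length=2
  Position 2 ('b'): new char, reset run to 1
  Position 3 ('b'): continues run of 'b', length=2
  Position 4 ('b'): continues run of 'b', length=3
  Position 5 ('a'): new char, reset run to 1
  Position 6 ('a'): continues run of 'a', length=2
  Position 7 ('c'): new char, reset run to 1
  Position 8 ('c'): continues run of 'c', length=2
  Position 9 ('a'): new char, reset run to 1
  Position 10 ('a'): continues run of 'a', length=2
Longest run: 'b' with length 3

3


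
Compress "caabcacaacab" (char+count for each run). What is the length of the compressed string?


Input: caabcacaacab
Runs:
  'c' x 1 => "c1"
  'a' x 2 => "a2"
  'b' x 1 => "b1"
  'c' x 1 => "c1"
  'a' x 1 => "a1"
  'c' x 1 => "c1"
  'a' x 2 => "a2"
  'c' x 1 => "c1"
  'a' x 1 => "a1"
  'b' x 1 => "b1"
Compressed: "c1a2b1c1a1c1a2c1a1b1"
Compressed length: 20

20


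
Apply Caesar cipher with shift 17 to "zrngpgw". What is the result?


Caesar cipher: shift "zrngpgw" by 17
  'z' (pos 25) + 17 = pos 16 = 'q'
  'r' (pos 17) + 17 = pos 8 = 'i'
  'n' (pos 13) + 17 = pos 4 = 'e'
  'g' (pos 6) + 17 = pos 23 = 'x'
  'p' (pos 15) + 17 = pos 6 = 'g'
  'g' (pos 6) + 17 = pos 23 = 'x'
  'w' (pos 22) + 17 = pos 13 = 'n'
Result: qiexgxn

qiexgxn


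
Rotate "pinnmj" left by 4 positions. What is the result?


Input: "pinnmj", rotate left by 4
First 4 characters: "pinn"
Remaining characters: "mj"
Concatenate remaining + first: "mj" + "pinn" = "mjpinn"

mjpinn


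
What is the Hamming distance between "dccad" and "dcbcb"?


Comparing "dccad" and "dcbcb" position by position:
  Position 0: 'd' vs 'd' => same
  Position 1: 'c' vs 'c' => same
  Position 2: 'c' vs 'b' => differ
  Position 3: 'a' vs 'c' => differ
  Position 4: 'd' vs 'b' => differ
Total differences (Hamming distance): 3

3


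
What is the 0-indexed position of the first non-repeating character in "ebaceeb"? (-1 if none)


Input: ebaceeb
Character frequencies:
  'a': 1
  'b': 2
  'c': 1
  'e': 3
Scanning left to right for freq == 1:
  Position 0 ('e'): freq=3, skip
  Position 1 ('b'): freq=2, skip
  Position 2 ('a'): unique! => answer = 2

2


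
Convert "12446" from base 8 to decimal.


Input: "12446" in base 8
Positional expansion:
  Digit '1' (value 1) x 8^4 = 4096
  Digit '2' (value 2) x 8^3 = 1024
  Digit '4' (value 4) x 8^2 = 256
  Digit '4' (value 4) x 8^1 = 32
  Digit '6' (value 6) x 8^0 = 6
Sum = 5414

5414


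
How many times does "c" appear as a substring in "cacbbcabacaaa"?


Searching for "c" in "cacbbcabacaaa"
Scanning each position:
  Position 0: "c" => MATCH
  Position 1: "a" => no
  Position 2: "c" => MATCH
  Position 3: "b" => no
  Position 4: "b" => no
  Position 5: "c" => MATCH
  Position 6: "a" => no
  Position 7: "b" => no
  Position 8: "a" => no
  Position 9: "c" => MATCH
  Position 10: "a" => no
  Position 11: "a" => no
  Position 12: "a" => no
Total occurrences: 4

4


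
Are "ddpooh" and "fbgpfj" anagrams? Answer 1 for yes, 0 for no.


Strings: "ddpooh", "fbgpfj"
Sorted first:  ddhoop
Sorted second: bffgjp
Differ at position 0: 'd' vs 'b' => not anagrams

0


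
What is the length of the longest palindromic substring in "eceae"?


Input: "eceae"
Checking substrings for palindromes:
  [0:3] "ece" (len 3) => palindrome
  [2:5] "eae" (len 3) => palindrome
Longest palindromic substring: "ece" with length 3

3


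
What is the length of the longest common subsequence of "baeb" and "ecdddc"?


LCS of "baeb" and "ecdddc"
DP table:
           e    c    d    d    d    c
      0    0    0    0    0    0    0
  b   0    0    0    0    0    0    0
  a   0    0    0    0    0    0    0
  e   0    1    1    1    1    1    1
  b   0    1    1    1    1    1    1
LCS length = dp[4][6] = 1

1


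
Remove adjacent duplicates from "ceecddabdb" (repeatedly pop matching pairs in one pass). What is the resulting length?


Input: ceecddabdb
Stack-based adjacent duplicate removal:
  Read 'c': push. Stack: c
  Read 'e': push. Stack: ce
  Read 'e': matches stack top 'e' => pop. Stack: c
  Read 'c': matches stack top 'c' => pop. Stack: (empty)
  Read 'd': push. Stack: d
  Read 'd': matches stack top 'd' => pop. Stack: (empty)
  Read 'a': push. Stack: a
  Read 'b': push. Stack: ab
  Read 'd': push. Stack: abd
  Read 'b': push. Stack: abdb
Final stack: "abdb" (length 4)

4


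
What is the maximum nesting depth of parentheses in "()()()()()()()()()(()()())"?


Input: "()()()()()()()()()(()()())"
Tracking depth:
  Position 0 '(': depth becomes 1
  Position 1 ')': depth becomes 0
  Position 2 '(': depth becomes 1
  Position 3 ')': depth becomes 0
  Position 4 '(': depth becomes 1
  Position 5 ')': depth becomes 0
  Position 6 '(': depth becomes 1
  Position 7 ')': depth becomes 0
  Position 8 '(': depth becomes 1
  Position 9 ')': depth becomes 0
  Position 10 '(': depth becomes 1
  Position 11 ')': depth becomes 0
  Position 12 '(': depth becomes 1
  Position 13 ')': depth becomes 0
  Position 14 '(': depth becomes 1
  Position 15 ')': depth becomes 0
  Position 16 '(': depth becomes 1
  Position 17 ')': depth becomes 0
  Position 18 '(': depth becomes 1
  Position 19 '(': depth becomes 2
  Position 20 ')': depth becomes 1
  Position 21 '(': depth becomes 2
  Position 22 ')': depth becomes 1
  Position 23 '(': depth becomes 2
  Position 24 ')': depth becomes 1
  Position 25 ')': depth becomes 0
Maximum depth reached: 2

2
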